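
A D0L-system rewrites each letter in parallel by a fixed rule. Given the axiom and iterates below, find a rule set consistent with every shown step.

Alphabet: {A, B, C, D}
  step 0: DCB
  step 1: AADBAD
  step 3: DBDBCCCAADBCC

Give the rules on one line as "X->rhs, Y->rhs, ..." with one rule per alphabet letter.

A->C, B->AD, C->DB, D->AA

  step 0 ⇒ step 1: DCB ⇒ AA·DB·AD
    B ↦ AD
    C ↦ DB
    D ↦ AA
    A ↦ C  (constrained at step 1)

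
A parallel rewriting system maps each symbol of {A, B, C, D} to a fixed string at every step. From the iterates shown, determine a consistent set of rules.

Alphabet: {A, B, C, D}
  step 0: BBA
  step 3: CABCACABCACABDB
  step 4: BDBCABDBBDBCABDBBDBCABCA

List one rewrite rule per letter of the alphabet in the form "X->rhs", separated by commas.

  step 3 ⇒ step 4: CABCACABCACABDB ⇒ B·DB·CA·B·DB·B·DB·CA·B·DB·B·DB·CA·B·CA
    A ↦ DB
    B ↦ CA
    C ↦ B
    D ↦ B

A->DB, B->CA, C->B, D->B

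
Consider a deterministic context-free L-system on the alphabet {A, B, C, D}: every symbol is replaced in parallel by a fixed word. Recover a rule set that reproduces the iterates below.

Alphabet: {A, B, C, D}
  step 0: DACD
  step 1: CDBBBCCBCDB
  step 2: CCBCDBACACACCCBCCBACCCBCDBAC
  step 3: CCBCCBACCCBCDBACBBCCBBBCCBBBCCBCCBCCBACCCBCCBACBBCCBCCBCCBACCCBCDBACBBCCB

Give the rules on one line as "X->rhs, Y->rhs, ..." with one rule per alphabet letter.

  step 2 ⇒ step 3: CCBCDBACACACCCBCCBACCCBCDBAC ⇒ CCB·CCB·AC·CCB·CDB·AC·BB·CCB·BB·CCB·BB·CCB·CCB·CCB·AC·CCB·CCB·AC·BB·CCB·CCB·CCB·AC·CCB·CDB·AC·BB·CCB
    A ↦ BB
    B ↦ AC
    C ↦ CCB
    D ↦ CDB

A->BB, B->AC, C->CCB, D->CDB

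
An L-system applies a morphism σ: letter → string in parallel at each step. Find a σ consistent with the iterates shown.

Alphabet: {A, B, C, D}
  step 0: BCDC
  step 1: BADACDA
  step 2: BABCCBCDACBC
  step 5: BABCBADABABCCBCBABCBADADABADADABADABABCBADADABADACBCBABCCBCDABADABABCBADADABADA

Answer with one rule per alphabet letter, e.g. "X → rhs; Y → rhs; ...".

A->BC, B->BA, C->DA, D->C

  step 1 ⇒ step 2: BADACDA ⇒ BA·BC·C·BC·DA·C·BC
    A ↦ BC
    B ↦ BA
    C ↦ DA
    D ↦ C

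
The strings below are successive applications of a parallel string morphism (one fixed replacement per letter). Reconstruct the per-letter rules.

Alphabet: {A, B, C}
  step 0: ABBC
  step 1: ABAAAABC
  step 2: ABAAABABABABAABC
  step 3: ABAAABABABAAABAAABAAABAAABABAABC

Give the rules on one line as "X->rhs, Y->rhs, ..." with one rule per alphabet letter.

  step 2 ⇒ step 3: ABAAABABABABAABC ⇒ AB·AA·AB·AB·AB·AA·AB·AA·AB·AA·AB·AA·AB·AB·AA·BC
    A ↦ AB
    B ↦ AA
    C ↦ BC

A->AB, B->AA, C->BC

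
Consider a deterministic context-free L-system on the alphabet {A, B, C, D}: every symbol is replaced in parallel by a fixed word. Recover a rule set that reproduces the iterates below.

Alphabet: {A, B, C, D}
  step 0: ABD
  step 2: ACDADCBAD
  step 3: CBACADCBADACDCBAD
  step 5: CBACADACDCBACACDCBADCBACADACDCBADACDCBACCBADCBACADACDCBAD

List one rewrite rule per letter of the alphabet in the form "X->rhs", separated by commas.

A->CB, B->D, C->AC, D->AD

  step 2 ⇒ step 3: ACDADCBAD ⇒ CB·AC·AD·CB·AD·AC·D·CB·AD
    A ↦ CB
    B ↦ D
    C ↦ AC
    D ↦ AD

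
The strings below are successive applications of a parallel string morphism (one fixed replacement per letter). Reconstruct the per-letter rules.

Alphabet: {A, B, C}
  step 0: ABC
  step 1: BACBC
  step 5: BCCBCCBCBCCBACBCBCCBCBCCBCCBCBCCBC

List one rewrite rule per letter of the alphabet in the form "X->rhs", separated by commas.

  step 0 ⇒ step 1: ABC ⇒ BA·C·BC
    A ↦ BA
    B ↦ C
    C ↦ BC

A->BA, B->C, C->BC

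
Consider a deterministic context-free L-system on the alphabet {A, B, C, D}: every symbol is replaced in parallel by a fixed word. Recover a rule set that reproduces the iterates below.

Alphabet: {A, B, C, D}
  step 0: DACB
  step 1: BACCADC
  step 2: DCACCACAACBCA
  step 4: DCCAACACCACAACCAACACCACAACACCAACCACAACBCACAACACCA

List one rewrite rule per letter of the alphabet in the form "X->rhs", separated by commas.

A->AC, B->DC, C->CA, D->B

  step 1 ⇒ step 2: BACCADC ⇒ DC·AC·CA·CA·AC·B·CA
    A ↦ AC
    B ↦ DC
    C ↦ CA
    D ↦ B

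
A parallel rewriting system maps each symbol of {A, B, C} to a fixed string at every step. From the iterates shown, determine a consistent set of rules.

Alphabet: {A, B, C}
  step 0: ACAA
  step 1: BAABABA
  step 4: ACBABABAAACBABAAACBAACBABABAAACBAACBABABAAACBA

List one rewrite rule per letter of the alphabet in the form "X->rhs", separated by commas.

  step 0 ⇒ step 1: ACAA ⇒ BA·A·BA·BA
    A ↦ BA
    C ↦ A
    B ↦ AC  (constrained at step 1)

A->BA, B->AC, C->A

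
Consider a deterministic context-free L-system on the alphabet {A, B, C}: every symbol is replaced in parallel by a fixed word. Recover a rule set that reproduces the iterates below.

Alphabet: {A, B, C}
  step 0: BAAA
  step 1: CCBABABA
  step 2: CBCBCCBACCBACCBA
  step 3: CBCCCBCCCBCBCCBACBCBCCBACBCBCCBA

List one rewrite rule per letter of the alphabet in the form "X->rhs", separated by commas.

  step 2 ⇒ step 3: CBCBCCBACCBACCBA ⇒ CB·CC·CB·CC·CB·CB·CC·BA·CB·CB·CC·BA·CB·CB·CC·BA
    A ↦ BA
    B ↦ CC
    C ↦ CB

A->BA, B->CC, C->CB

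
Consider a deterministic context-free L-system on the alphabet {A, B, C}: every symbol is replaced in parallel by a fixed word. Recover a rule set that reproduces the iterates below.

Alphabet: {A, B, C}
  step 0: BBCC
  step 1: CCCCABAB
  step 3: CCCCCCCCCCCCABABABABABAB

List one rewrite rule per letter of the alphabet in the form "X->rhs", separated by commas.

  step 0 ⇒ step 1: BBCC ⇒ CC·CC·AB·AB
    B ↦ CC
    C ↦ AB
    A ↦ C  (constrained at step 1)

A->C, B->CC, C->AB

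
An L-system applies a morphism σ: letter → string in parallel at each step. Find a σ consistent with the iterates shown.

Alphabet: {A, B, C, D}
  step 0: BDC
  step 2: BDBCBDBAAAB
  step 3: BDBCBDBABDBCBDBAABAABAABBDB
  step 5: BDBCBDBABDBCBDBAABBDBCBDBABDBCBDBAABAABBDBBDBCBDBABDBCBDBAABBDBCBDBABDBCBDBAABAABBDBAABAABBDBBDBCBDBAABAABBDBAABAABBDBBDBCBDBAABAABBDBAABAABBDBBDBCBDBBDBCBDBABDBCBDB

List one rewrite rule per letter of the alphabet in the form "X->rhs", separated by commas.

A->AAB, B->BDB, C->A, D->C

  step 2 ⇒ step 3: BDBCBDBAAAB ⇒ BDB·C·BDB·A·BDB·C·BDB·AAB·AAB·AAB·BDB
    A ↦ AAB
    B ↦ BDB
    C ↦ A
    D ↦ C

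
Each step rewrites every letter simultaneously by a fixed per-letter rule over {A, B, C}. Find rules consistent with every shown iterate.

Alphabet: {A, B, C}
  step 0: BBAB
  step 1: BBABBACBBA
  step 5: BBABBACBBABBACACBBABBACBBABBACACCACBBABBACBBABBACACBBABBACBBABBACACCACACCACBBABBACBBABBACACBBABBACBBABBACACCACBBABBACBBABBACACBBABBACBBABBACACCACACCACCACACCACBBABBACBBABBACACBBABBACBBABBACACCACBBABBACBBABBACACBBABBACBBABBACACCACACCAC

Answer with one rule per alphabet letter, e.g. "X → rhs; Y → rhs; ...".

  step 0 ⇒ step 1: BBAB ⇒ BBA·BBA·C·BBA
    A ↦ C
    B ↦ BBA
    C ↦ AC  (constrained at step 1)

A->C, B->BBA, C->AC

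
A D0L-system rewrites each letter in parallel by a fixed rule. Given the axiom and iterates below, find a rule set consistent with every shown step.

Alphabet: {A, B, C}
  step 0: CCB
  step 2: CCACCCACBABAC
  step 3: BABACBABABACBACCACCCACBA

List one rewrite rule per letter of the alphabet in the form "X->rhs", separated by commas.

  step 2 ⇒ step 3: CCACCCACBABAC ⇒ BA·BA·C·BA·BA·BA·C·BA·CCA·C·CCA·C·BA
    A ↦ C
    B ↦ CCA
    C ↦ BA

A->C, B->CCA, C->BA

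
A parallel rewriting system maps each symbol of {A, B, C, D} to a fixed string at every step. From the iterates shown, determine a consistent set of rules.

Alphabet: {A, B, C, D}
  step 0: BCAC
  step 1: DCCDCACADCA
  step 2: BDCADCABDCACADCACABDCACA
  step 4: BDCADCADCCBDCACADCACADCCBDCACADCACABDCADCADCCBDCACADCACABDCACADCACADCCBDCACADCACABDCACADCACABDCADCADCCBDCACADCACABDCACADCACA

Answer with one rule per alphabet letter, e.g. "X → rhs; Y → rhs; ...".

  step 1 ⇒ step 2: DCCDCACADCA ⇒ B·DCA·DCA·B·DCA·CA·DCA·CA·B·DCA·CA
    A ↦ CA
    C ↦ DCA
    D ↦ B
  step 0 ⇒ step 1: BCAC ⇒ DCC·DCA·CA·DCA
    B ↦ DCC

A->CA, B->DCC, C->DCA, D->B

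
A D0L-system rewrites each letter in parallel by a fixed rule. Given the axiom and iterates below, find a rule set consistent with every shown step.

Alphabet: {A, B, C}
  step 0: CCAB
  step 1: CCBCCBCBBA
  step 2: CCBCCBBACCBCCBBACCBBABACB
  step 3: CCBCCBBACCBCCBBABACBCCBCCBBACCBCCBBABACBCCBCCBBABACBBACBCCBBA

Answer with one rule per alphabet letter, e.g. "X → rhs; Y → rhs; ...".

A->CB, B->BA, C->CCB

  step 2 ⇒ step 3: CCBCCBBACCBCCBBACCBBABACB ⇒ CCB·CCB·BA·CCB·CCB·BA·BA·CB·CCB·CCB·BA·CCB·CCB·BA·BA·CB·CCB·CCB·BA·BA·CB·BA·CB·CCB·BA
    A ↦ CB
    B ↦ BA
    C ↦ CCB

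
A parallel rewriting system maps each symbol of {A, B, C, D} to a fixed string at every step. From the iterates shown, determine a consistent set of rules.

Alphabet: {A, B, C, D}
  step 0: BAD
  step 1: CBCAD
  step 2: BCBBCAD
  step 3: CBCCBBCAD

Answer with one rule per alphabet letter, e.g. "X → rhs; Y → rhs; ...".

A->B, B->C, C->B, D->CAD

  step 2 ⇒ step 3: BCBBCAD ⇒ C·B·C·C·B·B·CAD
    A ↦ B
    B ↦ C
    C ↦ B
    D ↦ CAD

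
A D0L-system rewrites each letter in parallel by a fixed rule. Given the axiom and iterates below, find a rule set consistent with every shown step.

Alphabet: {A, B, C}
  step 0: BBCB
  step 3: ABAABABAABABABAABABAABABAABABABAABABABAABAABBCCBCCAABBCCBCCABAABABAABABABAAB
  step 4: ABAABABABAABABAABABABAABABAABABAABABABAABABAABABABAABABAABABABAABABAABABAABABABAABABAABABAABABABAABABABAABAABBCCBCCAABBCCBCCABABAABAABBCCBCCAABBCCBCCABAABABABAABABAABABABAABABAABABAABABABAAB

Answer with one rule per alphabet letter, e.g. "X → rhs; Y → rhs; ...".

  step 3 ⇒ step 4: ABAABABAABABABAABABAABABAABABABAABABABAABAABBCCBCCAABBCCBCCABAABABAABABABAAB ⇒ AB·AAB·AB·AB·AAB·AB·AAB·AB·AB·AAB·AB·AAB·AB·AAB·AB·AB·AAB·AB·AAB·AB·AB·AAB·AB·AAB·AB·AB·AAB·AB·AAB·AB·AAB·AB·AB·AAB·AB·AAB·AB·AAB·AB·AB·AAB·AB·AB·AAB·AAB·BCC·BCC·AAB·BCC·BCC·AB·AB·AAB·AAB·BCC·BCC·AAB·BCC·BCC·AB·AAB·AB·AB·AAB·AB·AAB·AB·AB·AAB·AB·AAB·AB·AAB·AB·AB·AAB
    A ↦ AB
    B ↦ AAB
    C ↦ BCC

A->AB, B->AAB, C->BCC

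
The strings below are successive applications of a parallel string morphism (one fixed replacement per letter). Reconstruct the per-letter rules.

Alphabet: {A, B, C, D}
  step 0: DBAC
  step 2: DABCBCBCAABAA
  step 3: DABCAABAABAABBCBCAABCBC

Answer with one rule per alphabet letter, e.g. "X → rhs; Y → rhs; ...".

A->BC, B->AA, C->B, D->DA

  step 2 ⇒ step 3: DABCBCBCAABAA ⇒ DA·BC·AA·B·AA·B·AA·B·BC·BC·AA·BC·BC
    A ↦ BC
    B ↦ AA
    C ↦ B
    D ↦ DA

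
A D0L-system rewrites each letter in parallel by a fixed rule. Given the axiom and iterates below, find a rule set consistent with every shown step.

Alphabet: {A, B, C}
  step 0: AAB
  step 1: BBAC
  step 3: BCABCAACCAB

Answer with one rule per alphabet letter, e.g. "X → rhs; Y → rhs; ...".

  step 0 ⇒ step 1: AAB ⇒ B·B·AC
    A ↦ B
    B ↦ AC
    C ↦ CA  (constrained at step 1)

A->B, B->AC, C->CA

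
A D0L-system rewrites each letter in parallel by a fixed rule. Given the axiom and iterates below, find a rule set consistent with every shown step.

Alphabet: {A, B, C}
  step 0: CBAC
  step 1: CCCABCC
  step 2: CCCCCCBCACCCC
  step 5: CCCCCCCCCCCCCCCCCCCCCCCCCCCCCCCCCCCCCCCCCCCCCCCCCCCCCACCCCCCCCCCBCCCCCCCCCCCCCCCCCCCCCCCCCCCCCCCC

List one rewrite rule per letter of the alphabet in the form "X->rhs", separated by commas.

A->B, B->CA, C->CC

  step 1 ⇒ step 2: CCCABCC ⇒ CC·CC·CC·B·CA·CC·CC
    A ↦ B
    B ↦ CA
    C ↦ CC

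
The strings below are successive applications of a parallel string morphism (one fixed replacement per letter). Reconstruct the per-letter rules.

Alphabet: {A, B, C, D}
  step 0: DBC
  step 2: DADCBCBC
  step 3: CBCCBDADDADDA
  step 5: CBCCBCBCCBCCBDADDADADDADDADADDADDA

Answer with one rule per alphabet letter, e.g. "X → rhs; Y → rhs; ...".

A->C, B->D, C->DA, D->CB

  step 2 ⇒ step 3: DADCBCBC ⇒ CB·C·CB·DA·D·DA·D·DA
    A ↦ C
    B ↦ D
    C ↦ DA
    D ↦ CB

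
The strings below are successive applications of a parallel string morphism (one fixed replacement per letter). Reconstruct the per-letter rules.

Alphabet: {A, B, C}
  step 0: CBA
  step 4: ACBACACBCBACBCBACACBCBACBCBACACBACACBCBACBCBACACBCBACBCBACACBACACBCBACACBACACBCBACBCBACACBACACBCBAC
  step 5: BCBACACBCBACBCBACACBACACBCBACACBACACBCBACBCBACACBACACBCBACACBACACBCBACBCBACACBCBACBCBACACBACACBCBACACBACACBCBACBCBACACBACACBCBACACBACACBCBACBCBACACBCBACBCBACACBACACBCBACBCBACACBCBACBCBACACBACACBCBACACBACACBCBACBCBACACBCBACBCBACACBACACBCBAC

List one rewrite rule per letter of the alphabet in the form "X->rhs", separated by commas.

A->BC, B->AC, C->BAC

  step 4 ⇒ step 5: ACBACACBCBACBCBACACBCBACBCBACACBACACBCBACBCBACACBCBACBCBACACBACACBCBACACBACACBCBACBCBACACBACACBCBAC ⇒ BC·BAC·AC·BC·BAC·BC·BAC·AC·BAC·AC·BC·BAC·AC·BAC·AC·BC·BAC·BC·BAC·AC·BAC·AC·BC·BAC·AC·BAC·AC·BC·BAC·BC·BAC·AC·BC·BAC·BC·BAC·AC·BAC·AC·BC·BAC·AC·BAC·AC·BC·BAC·BC·BAC·AC·BAC·AC·BC·BAC·AC·BAC·AC·BC·BAC·BC·BAC·AC·BC·BAC·BC·BAC·AC·BAC·AC·BC·BAC·BC·BAC·AC·BC·BAC·BC·BAC·AC·BAC·AC·BC·BAC·AC·BAC·AC·BC·BAC·BC·BAC·AC·BC·BAC·BC·BAC·AC·BAC·AC·BC·BAC
    A ↦ BC
    B ↦ AC
    C ↦ BAC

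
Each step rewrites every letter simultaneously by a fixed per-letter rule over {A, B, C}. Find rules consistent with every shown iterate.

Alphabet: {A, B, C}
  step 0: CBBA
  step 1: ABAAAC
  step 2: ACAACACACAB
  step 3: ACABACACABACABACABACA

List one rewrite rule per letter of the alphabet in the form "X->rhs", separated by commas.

  step 2 ⇒ step 3: ACAACACACAB ⇒ AC·AB·AC·AC·AB·AC·AB·AC·AB·AC·A
    A ↦ AC
    B ↦ A
    C ↦ AB

A->AC, B->A, C->AB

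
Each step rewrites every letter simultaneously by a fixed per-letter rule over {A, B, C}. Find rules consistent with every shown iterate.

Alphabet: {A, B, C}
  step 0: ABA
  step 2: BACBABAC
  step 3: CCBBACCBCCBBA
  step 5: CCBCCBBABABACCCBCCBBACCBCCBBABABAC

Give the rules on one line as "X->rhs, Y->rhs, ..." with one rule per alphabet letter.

  step 2 ⇒ step 3: BACBABAC ⇒ C·CB·BA·C·CB·C·CB·BA
    A ↦ CB
    B ↦ C
    C ↦ BA

A->CB, B->C, C->BA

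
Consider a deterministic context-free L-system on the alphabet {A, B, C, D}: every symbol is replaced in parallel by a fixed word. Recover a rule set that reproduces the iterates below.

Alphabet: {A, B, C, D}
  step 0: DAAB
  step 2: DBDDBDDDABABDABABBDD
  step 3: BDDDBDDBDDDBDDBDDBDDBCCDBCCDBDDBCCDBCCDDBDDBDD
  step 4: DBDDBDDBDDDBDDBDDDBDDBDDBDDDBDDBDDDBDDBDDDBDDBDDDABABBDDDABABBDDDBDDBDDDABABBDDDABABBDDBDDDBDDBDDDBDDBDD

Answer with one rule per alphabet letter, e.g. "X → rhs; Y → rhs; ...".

  step 3 ⇒ step 4: BDDDBDDBDDDBDDBDDBDDBCCDBCCDBDDBCCDBCCDDBDDBDD ⇒ D·BDD·BDD·BDD·D·BDD·BDD·D·BDD·BDD·BDD·D·BDD·BDD·D·BDD·BDD·D·BDD·BDD·D·AB·AB·BDD·D·AB·AB·BDD·D·BDD·BDD·D·AB·AB·BDD·D·AB·AB·BDD·BDD·D·BDD·BDD·D·BDD·BDD
    B ↦ D
    C ↦ AB
    D ↦ BDD
  step 2 ⇒ step 3: DBDDBDDDABABDABABBDD ⇒ BDD·D·BDD·BDD·D·BDD·BDD·BDD·BCC·D·BCC·D·BDD·BCC·D·BCC·D·D·BDD·BDD
    A ↦ BCC

A->BCC, B->D, C->AB, D->BDD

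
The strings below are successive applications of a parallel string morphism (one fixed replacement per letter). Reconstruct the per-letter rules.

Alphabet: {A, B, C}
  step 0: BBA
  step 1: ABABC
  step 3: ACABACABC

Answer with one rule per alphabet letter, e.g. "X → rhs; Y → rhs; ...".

A->C, B->AB, C->A

  step 0 ⇒ step 1: BBA ⇒ AB·AB·C
    A ↦ C
    B ↦ AB
    C ↦ A  (constrained at step 1)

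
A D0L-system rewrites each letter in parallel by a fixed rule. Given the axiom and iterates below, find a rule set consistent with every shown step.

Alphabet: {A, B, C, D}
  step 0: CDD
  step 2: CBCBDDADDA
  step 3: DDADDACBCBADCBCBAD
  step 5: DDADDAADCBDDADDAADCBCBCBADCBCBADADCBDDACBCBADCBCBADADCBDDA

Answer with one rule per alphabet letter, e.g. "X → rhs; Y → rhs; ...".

A->AD, B->A, C->DD, D->CB

  step 2 ⇒ step 3: CBCBDDADDA ⇒ DD·A·DD·A·CB·CB·AD·CB·CB·AD
    A ↦ AD
    B ↦ A
    C ↦ DD
    D ↦ CB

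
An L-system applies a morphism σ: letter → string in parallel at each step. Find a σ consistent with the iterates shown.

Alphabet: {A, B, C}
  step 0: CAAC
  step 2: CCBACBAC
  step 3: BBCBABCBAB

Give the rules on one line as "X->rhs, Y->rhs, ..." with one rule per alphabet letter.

A->BA, B->C, C->B

  step 2 ⇒ step 3: CCBACBAC ⇒ B·B·C·BA·B·C·BA·B
    A ↦ BA
    B ↦ C
    C ↦ B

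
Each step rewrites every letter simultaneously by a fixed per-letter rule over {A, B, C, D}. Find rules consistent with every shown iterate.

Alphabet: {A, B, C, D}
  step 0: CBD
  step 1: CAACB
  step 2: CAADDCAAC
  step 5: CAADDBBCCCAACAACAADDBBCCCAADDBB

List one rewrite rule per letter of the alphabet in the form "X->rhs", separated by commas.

A->D, B->C, C->CAA, D->B

  step 1 ⇒ step 2: CAACB ⇒ CAA·D·D·CAA·C
    A ↦ D
    B ↦ C
    C ↦ CAA
  step 0 ⇒ step 1: CBD ⇒ CAA·C·B
    D ↦ B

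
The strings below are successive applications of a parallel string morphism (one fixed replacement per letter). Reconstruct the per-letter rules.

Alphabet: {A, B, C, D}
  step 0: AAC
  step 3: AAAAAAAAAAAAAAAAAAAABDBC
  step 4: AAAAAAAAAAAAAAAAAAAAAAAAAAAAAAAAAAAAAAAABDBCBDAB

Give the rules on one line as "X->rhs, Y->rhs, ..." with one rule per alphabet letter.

A->AA, B->BD, C->AB, D->BC

  step 3 ⇒ step 4: AAAAAAAAAAAAAAAAAAAABDBC ⇒ AA·AA·AA·AA·AA·AA·AA·AA·AA·AA·AA·AA·AA·AA·AA·AA·AA·AA·AA·AA·BD·BC·BD·AB
    A ↦ AA
    B ↦ BD
    C ↦ AB
    D ↦ BC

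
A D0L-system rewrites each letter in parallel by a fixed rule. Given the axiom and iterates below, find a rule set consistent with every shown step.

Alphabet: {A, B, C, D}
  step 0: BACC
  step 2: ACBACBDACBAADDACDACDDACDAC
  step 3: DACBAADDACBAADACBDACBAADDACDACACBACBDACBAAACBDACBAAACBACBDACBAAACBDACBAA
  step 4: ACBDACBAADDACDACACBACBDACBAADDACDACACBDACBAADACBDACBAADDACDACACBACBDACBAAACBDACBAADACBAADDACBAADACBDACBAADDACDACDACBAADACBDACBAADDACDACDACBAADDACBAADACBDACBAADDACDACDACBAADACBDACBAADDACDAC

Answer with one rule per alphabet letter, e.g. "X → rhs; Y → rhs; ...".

A->DAC, B->D, C->BAA, D->ACB

  step 3 ⇒ step 4: DACBAADDACBAADACBDACBAADDACDACACBACBDACBAAACBDACBAAACBACBDACBAAACBDACBAA ⇒ ACB·DAC·BAA·D·DAC·DAC·ACB·ACB·DAC·BAA·D·DAC·DAC·ACB·DAC·BAA·D·ACB·DAC·BAA·D·DAC·DAC·ACB·ACB·DAC·BAA·ACB·DAC·BAA·DAC·BAA·D·DAC·BAA·D·ACB·DAC·BAA·D·DAC·DAC·DAC·BAA·D·ACB·DAC·BAA·D·DAC·DAC·DAC·BAA·D·DAC·BAA·D·ACB·DAC·BAA·D·DAC·DAC·DAC·BAA·D·ACB·DAC·BAA·D·DAC·DAC
    A ↦ DAC
    B ↦ D
    C ↦ BAA
    D ↦ ACB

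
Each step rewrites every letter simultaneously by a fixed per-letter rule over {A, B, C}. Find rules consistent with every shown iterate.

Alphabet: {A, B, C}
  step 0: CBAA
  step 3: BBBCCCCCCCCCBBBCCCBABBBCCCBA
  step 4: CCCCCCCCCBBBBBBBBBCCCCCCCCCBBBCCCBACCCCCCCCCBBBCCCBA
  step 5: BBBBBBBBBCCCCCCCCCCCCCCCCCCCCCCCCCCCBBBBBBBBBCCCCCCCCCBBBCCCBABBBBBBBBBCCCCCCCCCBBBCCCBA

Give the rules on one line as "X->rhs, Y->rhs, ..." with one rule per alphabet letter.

  step 4 ⇒ step 5: CCCCCCCCCBBBBBBBBBCCCCCCCCCBBBCCCBACCCCCCCCCBBBCCCBA ⇒ B·B·B·B·B·B·B·B·B·CCC·CCC·CCC·CCC·CCC·CCC·CCC·CCC·CCC·B·B·B·B·B·B·B·B·B·CCC·CCC·CCC·B·B·B·CCC·BA·B·B·B·B·B·B·B·B·B·CCC·CCC·CCC·B·B·B·CCC·BA
    A ↦ BA
    B ↦ CCC
    C ↦ B

A->BA, B->CCC, C->B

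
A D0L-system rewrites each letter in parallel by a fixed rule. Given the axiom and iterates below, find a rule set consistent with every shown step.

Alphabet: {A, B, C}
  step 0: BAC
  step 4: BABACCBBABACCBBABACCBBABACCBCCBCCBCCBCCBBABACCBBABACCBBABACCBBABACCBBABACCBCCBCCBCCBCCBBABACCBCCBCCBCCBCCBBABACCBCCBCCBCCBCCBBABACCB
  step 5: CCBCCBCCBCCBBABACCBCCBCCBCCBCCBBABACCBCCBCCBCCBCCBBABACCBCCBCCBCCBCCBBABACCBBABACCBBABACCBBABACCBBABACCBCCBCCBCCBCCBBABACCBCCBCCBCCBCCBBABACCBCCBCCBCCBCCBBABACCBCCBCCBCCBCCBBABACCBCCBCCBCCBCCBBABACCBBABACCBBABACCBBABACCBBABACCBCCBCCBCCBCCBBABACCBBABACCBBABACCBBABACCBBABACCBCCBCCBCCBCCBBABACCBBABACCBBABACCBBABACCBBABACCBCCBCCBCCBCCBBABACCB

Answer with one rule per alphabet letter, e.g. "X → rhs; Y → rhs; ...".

  step 4 ⇒ step 5: BABACCBBABACCBBABACCBBABACCBCCBCCBCCBCCBBABACCBBABACCBBABACCBBABACCBBABACCBCCBCCBCCBCCBBABACCBCCBCCBCCBCCBBABACCBCCBCCBCCBCCBBABACCB ⇒ CCB·CCB·CCB·CCB·BA·BA·CCB·CCB·CCB·CCB·CCB·BA·BA·CCB·CCB·CCB·CCB·CCB·BA·BA·CCB·CCB·CCB·CCB·CCB·BA·BA·CCB·BA·BA·CCB·BA·BA·CCB·BA·BA·CCB·BA·BA·CCB·CCB·CCB·CCB·CCB·BA·BA·CCB·CCB·CCB·CCB·CCB·BA·BA·CCB·CCB·CCB·CCB·CCB·BA·BA·CCB·CCB·CCB·CCB·CCB·BA·BA·CCB·CCB·CCB·CCB·CCB·BA·BA·CCB·BA·BA·CCB·BA·BA·CCB·BA·BA·CCB·BA·BA·CCB·CCB·CCB·CCB·CCB·BA·BA·CCB·BA·BA·CCB·BA·BA·CCB·BA·BA·CCB·BA·BA·CCB·CCB·CCB·CCB·CCB·BA·BA·CCB·BA·BA·CCB·BA·BA·CCB·BA·BA·CCB·BA·BA·CCB·CCB·CCB·CCB·CCB·BA·BA·CCB
    A ↦ CCB
    B ↦ CCB
    C ↦ BA

A->CCB, B->CCB, C->BA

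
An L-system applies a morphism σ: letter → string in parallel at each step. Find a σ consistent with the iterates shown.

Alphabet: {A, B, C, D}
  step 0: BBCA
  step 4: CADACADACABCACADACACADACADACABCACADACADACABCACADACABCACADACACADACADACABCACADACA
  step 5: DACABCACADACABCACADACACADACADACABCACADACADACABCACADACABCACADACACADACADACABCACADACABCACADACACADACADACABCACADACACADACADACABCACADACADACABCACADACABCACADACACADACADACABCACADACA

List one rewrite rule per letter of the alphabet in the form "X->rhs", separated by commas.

  step 4 ⇒ step 5: CADACADACABCACADACACADACADACABCACADACADACABCACADACABCACADACACADACADACABCACADACA ⇒ D·ACA·BC·ACA·D·ACA·BC·ACA·D·ACA·CA·D·ACA·D·ACA·BC·ACA·D·ACA·D·ACA·BC·ACA·D·ACA·BC·ACA·D·ACA·CA·D·ACA·D·ACA·BC·ACA·D·ACA·BC·ACA·D·ACA·CA·D·ACA·D·ACA·BC·ACA·D·ACA·CA·D·ACA·D·ACA·BC·ACA·D·ACA·D·ACA·BC·ACA·D·ACA·BC·ACA·D·ACA·CA·D·ACA·D·ACA·BC·ACA·D·ACA
    A ↦ ACA
    B ↦ CA
    C ↦ D
    D ↦ BC

A->ACA, B->CA, C->D, D->BC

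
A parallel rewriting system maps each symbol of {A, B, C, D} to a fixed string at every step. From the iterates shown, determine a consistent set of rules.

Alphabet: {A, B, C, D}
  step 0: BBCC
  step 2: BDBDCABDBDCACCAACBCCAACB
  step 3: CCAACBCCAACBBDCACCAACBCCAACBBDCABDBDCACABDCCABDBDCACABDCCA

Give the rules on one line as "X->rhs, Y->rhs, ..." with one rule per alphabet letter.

  step 2 ⇒ step 3: BDBDCABDBDCACCAACBCCAACB ⇒ CCA·ACB·CCA·ACB·BD·CA·CCA·ACB·CCA·ACB·BD·CA·BD·BD·CA·CA·BD·CCA·BD·BD·CA·CA·BD·CCA
    A ↦ CA
    B ↦ CCA
    C ↦ BD
    D ↦ ACB

A->CA, B->CCA, C->BD, D->ACB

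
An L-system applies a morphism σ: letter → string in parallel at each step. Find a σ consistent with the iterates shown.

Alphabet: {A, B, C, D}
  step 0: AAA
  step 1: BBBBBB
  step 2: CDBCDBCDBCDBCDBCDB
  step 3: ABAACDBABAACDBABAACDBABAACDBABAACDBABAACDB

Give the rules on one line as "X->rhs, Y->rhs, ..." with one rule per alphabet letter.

  step 2 ⇒ step 3: CDBCDBCDBCDBCDBCDB ⇒ ABA·A·CDB·ABA·A·CDB·ABA·A·CDB·ABA·A·CDB·ABA·A·CDB·ABA·A·CDB
    B ↦ CDB
    C ↦ ABA
    D ↦ A
  step 0 ⇒ step 1: AAA ⇒ BB·BB·BB
    A ↦ BB

A->BB, B->CDB, C->ABA, D->A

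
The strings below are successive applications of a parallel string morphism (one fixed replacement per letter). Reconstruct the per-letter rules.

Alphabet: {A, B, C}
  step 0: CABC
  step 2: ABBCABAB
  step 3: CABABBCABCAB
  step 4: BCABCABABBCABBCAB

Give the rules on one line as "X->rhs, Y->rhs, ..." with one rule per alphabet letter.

A->C, B->AB, C->B

  step 3 ⇒ step 4: CABABBCABCAB ⇒ B·C·AB·C·AB·AB·B·C·AB·B·C·AB
    A ↦ C
    B ↦ AB
    C ↦ B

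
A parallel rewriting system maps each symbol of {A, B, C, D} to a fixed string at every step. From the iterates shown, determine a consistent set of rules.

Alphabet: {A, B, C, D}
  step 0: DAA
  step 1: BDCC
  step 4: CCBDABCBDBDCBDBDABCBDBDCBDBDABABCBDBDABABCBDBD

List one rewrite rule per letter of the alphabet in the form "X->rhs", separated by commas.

A->C, B->CBD, C->AB, D->BD

  step 0 ⇒ step 1: DAA ⇒ BD·C·C
    A ↦ C
    D ↦ BD
    B ↦ CBD  (constrained at step 1)
    C ↦ AB  (constrained at step 1)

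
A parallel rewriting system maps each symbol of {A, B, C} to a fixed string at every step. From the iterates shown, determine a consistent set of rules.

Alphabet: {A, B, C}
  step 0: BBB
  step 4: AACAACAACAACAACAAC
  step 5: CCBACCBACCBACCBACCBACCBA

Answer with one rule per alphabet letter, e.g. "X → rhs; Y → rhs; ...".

A->C, B->AA, C->BA

  step 4 ⇒ step 5: AACAACAACAACAACAAC ⇒ C·C·BA·C·C·BA·C·C·BA·C·C·BA·C·C·BA·C·C·BA
    A ↦ C
    C ↦ BA
    B ↦ AA  (constrained at step 0)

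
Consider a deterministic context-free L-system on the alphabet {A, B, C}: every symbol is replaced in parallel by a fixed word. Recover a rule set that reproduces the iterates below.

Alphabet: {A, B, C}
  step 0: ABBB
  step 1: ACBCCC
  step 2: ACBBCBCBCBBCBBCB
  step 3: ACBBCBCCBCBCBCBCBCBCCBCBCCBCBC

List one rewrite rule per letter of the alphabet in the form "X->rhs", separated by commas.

A->ACB, B->C, C->BCB

  step 2 ⇒ step 3: ACBBCBCBCBBCBBCB ⇒ ACB·BCB·C·C·BCB·C·BCB·C·BCB·C·C·BCB·C·C·BCB·C
    A ↦ ACB
    B ↦ C
    C ↦ BCB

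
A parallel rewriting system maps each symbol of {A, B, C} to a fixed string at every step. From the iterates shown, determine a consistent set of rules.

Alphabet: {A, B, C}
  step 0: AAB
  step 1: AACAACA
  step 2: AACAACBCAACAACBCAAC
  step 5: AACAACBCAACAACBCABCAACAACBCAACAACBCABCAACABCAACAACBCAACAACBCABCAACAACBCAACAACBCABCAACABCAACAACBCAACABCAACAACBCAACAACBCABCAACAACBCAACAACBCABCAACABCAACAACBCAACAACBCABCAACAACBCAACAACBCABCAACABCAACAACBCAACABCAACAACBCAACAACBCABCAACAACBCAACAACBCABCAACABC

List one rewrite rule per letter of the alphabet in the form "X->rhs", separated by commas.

  step 1 ⇒ step 2: AACAACA ⇒ AAC·AAC·BC·AAC·AAC·BC·AAC
    A ↦ AAC
    C ↦ BC
  step 0 ⇒ step 1: AAB ⇒ AAC·AAC·A
    B ↦ A

A->AAC, B->A, C->BC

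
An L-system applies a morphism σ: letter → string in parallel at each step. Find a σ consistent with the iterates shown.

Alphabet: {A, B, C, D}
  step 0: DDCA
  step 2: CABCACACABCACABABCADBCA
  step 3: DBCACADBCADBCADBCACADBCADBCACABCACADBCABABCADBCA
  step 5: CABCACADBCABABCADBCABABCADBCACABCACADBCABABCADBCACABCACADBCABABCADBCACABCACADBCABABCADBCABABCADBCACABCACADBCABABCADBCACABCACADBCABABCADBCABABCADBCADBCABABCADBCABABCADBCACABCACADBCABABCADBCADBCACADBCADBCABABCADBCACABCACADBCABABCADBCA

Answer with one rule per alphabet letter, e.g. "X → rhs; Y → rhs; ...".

A->BCA, B->CA, C->D, D->BAB

  step 2 ⇒ step 3: CABCACACABCACABABCADBCA ⇒ D·BCA·CA·D·BCA·D·BCA·D·BCA·CA·D·BCA·D·BCA·CA·BCA·CA·D·BCA·BAB·CA·D·BCA
    A ↦ BCA
    B ↦ CA
    C ↦ D
    D ↦ BAB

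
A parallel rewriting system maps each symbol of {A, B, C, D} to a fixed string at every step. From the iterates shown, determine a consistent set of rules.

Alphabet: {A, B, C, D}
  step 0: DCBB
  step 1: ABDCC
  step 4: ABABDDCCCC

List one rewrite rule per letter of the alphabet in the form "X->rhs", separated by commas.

  step 0 ⇒ step 1: DCBB ⇒ AB·D·C·C
    B ↦ C
    C ↦ D
    D ↦ AB
    A ↦ C  (constrained at step 1)

A->C, B->C, C->D, D->AB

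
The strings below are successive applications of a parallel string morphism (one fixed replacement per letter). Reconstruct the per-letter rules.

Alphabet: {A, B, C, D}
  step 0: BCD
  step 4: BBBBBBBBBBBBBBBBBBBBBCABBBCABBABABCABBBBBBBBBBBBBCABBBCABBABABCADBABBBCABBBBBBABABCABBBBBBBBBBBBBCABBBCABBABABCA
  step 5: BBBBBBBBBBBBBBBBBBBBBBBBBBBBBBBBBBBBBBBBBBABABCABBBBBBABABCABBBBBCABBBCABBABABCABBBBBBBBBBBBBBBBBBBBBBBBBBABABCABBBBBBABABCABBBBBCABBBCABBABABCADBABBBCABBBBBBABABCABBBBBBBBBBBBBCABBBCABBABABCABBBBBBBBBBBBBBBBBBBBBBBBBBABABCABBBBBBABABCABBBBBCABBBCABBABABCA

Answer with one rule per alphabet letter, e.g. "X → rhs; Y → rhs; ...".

  step 4 ⇒ step 5: BBBBBBBBBBBBBBBBBBBBBCABBBCABBABABCABBBBBBBBBBBBBCABBBCABBABABCADBABBBCABBBBBBABABCABBBBBBBBBBBBBCABBBCABBABABCA ⇒ BB·BB·BB·BB·BB·BB·BB·BB·BB·BB·BB·BB·BB·BB·BB·BB·BB·BB·BB·BB·BB·ABA·BCA·BB·BB·BB·ABA·BCA·BB·BB·BCA·BB·BCA·BB·ABA·BCA·BB·BB·BB·BB·BB·BB·BB·BB·BB·BB·BB·BB·BB·ABA·BCA·BB·BB·BB·ABA·BCA·BB·BB·BCA·BB·BCA·BB·ABA·BCA·DBA·BB·BCA·BB·BB·BB·ABA·BCA·BB·BB·BB·BB·BB·BB·BCA·BB·BCA·BB·ABA·BCA·BB·BB·BB·BB·BB·BB·BB·BB·BB·BB·BB·BB·BB·ABA·BCA·BB·BB·BB·ABA·BCA·BB·BB·BCA·BB·BCA·BB·ABA·BCA
    A ↦ BCA
    B ↦ BB
    C ↦ ABA
    D ↦ DBA

A->BCA, B->BB, C->ABA, D->DBA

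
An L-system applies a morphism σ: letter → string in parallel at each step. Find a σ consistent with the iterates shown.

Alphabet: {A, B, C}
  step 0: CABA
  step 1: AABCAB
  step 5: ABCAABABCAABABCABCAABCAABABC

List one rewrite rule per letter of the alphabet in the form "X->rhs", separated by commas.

A->AB, B->C, C->A

  step 0 ⇒ step 1: CABA ⇒ A·AB·C·AB
    A ↦ AB
    B ↦ C
    C ↦ A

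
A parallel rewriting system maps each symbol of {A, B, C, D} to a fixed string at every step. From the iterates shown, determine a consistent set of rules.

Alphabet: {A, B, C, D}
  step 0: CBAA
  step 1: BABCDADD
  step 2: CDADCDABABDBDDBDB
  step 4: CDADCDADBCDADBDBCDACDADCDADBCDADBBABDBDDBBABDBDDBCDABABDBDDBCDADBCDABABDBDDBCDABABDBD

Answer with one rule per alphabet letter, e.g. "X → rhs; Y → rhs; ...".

  step 1 ⇒ step 2: BABCDADD ⇒ CDA·D·CDA·BAB·DB·D·DB·DB
    A ↦ D
    B ↦ CDA
    C ↦ BAB
    D ↦ DB

A->D, B->CDA, C->BAB, D->DB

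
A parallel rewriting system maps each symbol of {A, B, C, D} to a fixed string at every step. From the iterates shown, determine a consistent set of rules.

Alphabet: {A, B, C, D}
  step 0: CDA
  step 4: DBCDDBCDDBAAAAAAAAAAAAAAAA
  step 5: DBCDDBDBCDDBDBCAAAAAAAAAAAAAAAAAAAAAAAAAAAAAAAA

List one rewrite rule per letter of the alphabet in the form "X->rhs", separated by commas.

  step 4 ⇒ step 5: DBCDDBCDDBAAAAAAAAAAAAAAAA ⇒ DB·C·D·DB·DB·C·D·DB·DB·C·AA·AA·AA·AA·AA·AA·AA·AA·AA·AA·AA·AA·AA·AA·AA·AA
    A ↦ AA
    B ↦ C
    C ↦ D
    D ↦ DB

A->AA, B->C, C->D, D->DB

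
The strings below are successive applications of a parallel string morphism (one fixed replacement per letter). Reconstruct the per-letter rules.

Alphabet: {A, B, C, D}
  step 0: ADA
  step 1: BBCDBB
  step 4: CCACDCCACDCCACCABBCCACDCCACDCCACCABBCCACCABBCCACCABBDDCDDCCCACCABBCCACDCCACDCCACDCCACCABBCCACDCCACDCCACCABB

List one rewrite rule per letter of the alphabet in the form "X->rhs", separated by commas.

A->BB, B->DDC, C->CCA, D->CD

  step 0 ⇒ step 1: ADA ⇒ BB·CD·BB
    A ↦ BB
    D ↦ CD
    B ↦ DDC  (constrained at step 1)
    C ↦ CCA  (constrained at step 1)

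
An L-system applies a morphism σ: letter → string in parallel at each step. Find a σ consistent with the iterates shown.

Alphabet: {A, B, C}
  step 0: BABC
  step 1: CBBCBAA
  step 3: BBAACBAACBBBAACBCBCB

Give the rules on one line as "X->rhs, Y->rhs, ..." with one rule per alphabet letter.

A->B, B->CB, C->AA

  step 0 ⇒ step 1: BABC ⇒ CB·B·CB·AA
    A ↦ B
    B ↦ CB
    C ↦ AA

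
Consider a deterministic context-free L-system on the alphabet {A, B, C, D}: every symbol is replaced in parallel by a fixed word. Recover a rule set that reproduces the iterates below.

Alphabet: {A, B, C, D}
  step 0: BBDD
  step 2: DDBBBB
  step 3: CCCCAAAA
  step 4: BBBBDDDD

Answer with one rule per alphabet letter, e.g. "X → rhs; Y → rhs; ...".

  step 3 ⇒ step 4: CCCCAAAA ⇒ B·B·B·B·D·D·D·D
    A ↦ D
    C ↦ B
  step 2 ⇒ step 3: DDBBBB ⇒ CC·CC·A·A·A·A
    B ↦ A
  step 2 ⇒ step 3: DDBBBB ⇒ CC·CC·A·A·A·A
    D ↦ CC

A->D, B->A, C->B, D->CC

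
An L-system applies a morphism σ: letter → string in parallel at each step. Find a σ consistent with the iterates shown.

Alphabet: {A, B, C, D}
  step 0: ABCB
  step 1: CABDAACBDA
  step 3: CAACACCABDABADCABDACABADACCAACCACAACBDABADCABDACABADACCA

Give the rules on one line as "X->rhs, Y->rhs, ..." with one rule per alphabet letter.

  step 0 ⇒ step 1: ABCB ⇒ CA·BDA·AC·BDA
    A ↦ CA
    B ↦ BDA
    C ↦ AC
    D ↦ BAD  (constrained at step 1)

A->CA, B->BDA, C->AC, D->BAD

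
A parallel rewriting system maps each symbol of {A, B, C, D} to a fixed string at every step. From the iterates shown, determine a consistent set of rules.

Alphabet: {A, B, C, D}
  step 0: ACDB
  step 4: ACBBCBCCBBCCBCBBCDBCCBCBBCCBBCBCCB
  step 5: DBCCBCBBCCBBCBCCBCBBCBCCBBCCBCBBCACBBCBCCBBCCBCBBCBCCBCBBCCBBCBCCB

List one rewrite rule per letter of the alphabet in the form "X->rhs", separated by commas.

A->D, B->CB, C->BC, D->A

  step 4 ⇒ step 5: ACBBCBCCBBCCBCBBCDBCCBCBBCCBBCBCCB ⇒ D·BC·CB·CB·BC·CB·BC·BC·CB·CB·BC·BC·CB·BC·CB·CB·BC·A·CB·BC·BC·CB·BC·CB·CB·BC·BC·CB·CB·BC·CB·BC·BC·CB
    A ↦ D
    B ↦ CB
    C ↦ BC
    D ↦ A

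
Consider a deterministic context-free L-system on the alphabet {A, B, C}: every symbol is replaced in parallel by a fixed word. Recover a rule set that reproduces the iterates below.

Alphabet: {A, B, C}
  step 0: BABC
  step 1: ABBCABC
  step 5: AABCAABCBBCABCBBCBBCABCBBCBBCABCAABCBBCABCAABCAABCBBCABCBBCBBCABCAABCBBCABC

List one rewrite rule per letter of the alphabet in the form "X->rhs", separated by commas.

  step 0 ⇒ step 1: BABC ⇒ A·BBC·A·BC
    A ↦ BBC
    B ↦ A
    C ↦ BC

A->BBC, B->A, C->BC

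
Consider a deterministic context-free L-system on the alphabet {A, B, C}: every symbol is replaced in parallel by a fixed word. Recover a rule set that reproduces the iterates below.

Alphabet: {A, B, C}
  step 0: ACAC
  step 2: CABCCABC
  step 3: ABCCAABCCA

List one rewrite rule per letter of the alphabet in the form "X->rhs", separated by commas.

  step 2 ⇒ step 3: CABCCABC ⇒ A·BC·C·A·A·BC·C·A
    A ↦ BC
    B ↦ C
    C ↦ A

A->BC, B->C, C->A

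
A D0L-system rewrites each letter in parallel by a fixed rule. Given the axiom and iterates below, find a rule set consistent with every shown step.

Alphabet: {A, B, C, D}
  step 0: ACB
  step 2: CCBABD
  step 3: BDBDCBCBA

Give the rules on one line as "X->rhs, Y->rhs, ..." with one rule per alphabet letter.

A->B, B->C, C->BD, D->BA

  step 2 ⇒ step 3: CCBABD ⇒ BD·BD·C·B·C·BA
    A ↦ B
    B ↦ C
    C ↦ BD
    D ↦ BA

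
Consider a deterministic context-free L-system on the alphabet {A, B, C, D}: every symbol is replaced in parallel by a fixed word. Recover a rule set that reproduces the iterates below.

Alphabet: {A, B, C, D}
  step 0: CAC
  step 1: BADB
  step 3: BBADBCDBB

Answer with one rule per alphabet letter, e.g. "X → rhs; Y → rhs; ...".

  step 0 ⇒ step 1: CAC ⇒ B·AD·B
    A ↦ AD
    C ↦ B
    B ↦ CD  (constrained at step 1)
    D ↦ B  (constrained at step 1)

A->AD, B->CD, C->B, D->B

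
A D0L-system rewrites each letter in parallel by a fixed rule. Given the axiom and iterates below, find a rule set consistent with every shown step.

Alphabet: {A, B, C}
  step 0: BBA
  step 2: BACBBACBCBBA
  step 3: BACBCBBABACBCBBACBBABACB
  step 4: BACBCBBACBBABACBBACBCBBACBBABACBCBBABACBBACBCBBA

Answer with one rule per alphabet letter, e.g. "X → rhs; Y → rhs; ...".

A->CB, B->BA, C->CB

  step 3 ⇒ step 4: BACBCBBABACBCBBACBBABACB ⇒ BA·CB·CB·BA·CB·BA·BA·CB·BA·CB·CB·BA·CB·BA·BA·CB·CB·BA·BA·CB·BA·CB·CB·BA
    A ↦ CB
    B ↦ BA
    C ↦ CB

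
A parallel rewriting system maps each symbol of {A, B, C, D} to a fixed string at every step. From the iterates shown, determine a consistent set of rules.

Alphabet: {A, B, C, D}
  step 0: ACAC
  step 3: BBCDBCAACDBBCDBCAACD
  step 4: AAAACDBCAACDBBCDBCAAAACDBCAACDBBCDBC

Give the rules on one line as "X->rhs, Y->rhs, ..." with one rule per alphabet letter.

A->B, B->AA, C->CD, D->BC

  step 3 ⇒ step 4: BBCDBCAACDBBCDBCAACD ⇒ AA·AA·CD·BC·AA·CD·B·B·CD·BC·AA·AA·CD·BC·AA·CD·B·B·CD·BC
    A ↦ B
    B ↦ AA
    C ↦ CD
    D ↦ BC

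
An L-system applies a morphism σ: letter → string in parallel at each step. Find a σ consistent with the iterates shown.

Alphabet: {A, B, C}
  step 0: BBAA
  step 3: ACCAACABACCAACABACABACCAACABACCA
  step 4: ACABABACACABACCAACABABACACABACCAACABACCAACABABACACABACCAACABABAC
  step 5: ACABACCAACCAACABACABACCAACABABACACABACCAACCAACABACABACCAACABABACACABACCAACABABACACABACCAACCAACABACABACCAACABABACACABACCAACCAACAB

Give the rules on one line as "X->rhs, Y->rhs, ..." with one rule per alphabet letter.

  step 4 ⇒ step 5: ACABABACACABACCAACABABACACABACCAACABACCAACABABACACABACCAACABABAC ⇒ AC·AB·AC·CA·AC·CA·AC·AB·AC·AB·AC·CA·AC·AB·AB·AC·AC·AB·AC·CA·AC·CA·AC·AB·AC·AB·AC·CA·AC·AB·AB·AC·AC·AB·AC·CA·AC·AB·AB·AC·AC·AB·AC·CA·AC·CA·AC·AB·AC·AB·AC·CA·AC·AB·AB·AC·AC·AB·AC·CA·AC·CA·AC·AB
    A ↦ AC
    B ↦ CA
    C ↦ AB

A->AC, B->CA, C->AB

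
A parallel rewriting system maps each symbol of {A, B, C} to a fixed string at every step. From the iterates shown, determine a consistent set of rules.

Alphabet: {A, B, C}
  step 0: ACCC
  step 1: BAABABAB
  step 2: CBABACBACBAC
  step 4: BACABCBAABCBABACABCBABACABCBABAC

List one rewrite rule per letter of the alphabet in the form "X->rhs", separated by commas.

A->BA, B->C, C->AB

  step 1 ⇒ step 2: BAABABAB ⇒ C·BA·BA·C·BA·C·BA·C
    A ↦ BA
    B ↦ C
  step 0 ⇒ step 1: ACCC ⇒ BA·AB·AB·AB
    C ↦ AB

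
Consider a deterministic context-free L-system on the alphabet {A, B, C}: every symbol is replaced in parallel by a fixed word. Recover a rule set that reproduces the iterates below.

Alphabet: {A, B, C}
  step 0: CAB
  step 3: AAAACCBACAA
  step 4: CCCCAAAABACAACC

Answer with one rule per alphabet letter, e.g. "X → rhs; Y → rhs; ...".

  step 3 ⇒ step 4: AAAACCBACAA ⇒ C·C·C·C·AA·AA·BA·C·AA·C·C
    A ↦ C
    B ↦ BA
    C ↦ AA

A->C, B->BA, C->AA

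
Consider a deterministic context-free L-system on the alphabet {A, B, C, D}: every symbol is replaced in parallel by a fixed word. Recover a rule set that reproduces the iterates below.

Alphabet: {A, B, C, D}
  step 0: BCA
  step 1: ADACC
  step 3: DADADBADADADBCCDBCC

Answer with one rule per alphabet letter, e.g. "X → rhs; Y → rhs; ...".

A->CC, B->A, C->DA, D->DB

  step 0 ⇒ step 1: BCA ⇒ A·DA·CC
    A ↦ CC
    B ↦ A
    C ↦ DA
    D ↦ DB  (constrained at step 1)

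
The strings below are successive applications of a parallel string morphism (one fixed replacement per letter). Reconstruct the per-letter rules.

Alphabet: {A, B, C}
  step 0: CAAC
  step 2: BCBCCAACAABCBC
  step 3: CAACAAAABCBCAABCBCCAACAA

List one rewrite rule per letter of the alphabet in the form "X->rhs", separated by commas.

A->BC, B->C, C->AA

  step 2 ⇒ step 3: BCBCCAACAABCBC ⇒ C·AA·C·AA·AA·BC·BC·AA·BC·BC·C·AA·C·AA
    A ↦ BC
    B ↦ C
    C ↦ AA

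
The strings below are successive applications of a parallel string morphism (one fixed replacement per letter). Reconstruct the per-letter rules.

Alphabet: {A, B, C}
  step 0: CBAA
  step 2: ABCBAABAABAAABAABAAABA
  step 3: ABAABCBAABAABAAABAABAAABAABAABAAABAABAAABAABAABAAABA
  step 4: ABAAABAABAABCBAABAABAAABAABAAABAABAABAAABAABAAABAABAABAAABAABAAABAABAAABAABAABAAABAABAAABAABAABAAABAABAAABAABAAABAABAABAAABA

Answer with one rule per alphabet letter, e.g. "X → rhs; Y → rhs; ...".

A->ABA, B->A, C->BCB

  step 3 ⇒ step 4: ABAABCBAABAABAAABAABAAABAABAABAAABAABAAABAABAABAAABA ⇒ ABA·A·ABA·ABA·A·BCB·A·ABA·ABA·A·ABA·ABA·A·ABA·ABA·ABA·A·ABA·ABA·A·ABA·ABA·ABA·A·ABA·ABA·A·ABA·ABA·A·ABA·ABA·ABA·A·ABA·ABA·A·ABA·ABA·ABA·A·ABA·ABA·A·ABA·ABA·A·ABA·ABA·ABA·A·ABA
    A ↦ ABA
    B ↦ A
    C ↦ BCB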